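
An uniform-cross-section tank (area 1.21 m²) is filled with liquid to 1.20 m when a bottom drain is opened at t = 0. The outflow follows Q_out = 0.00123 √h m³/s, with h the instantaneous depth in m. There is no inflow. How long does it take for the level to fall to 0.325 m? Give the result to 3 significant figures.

A dh/dt = −Q_out = −0.00123 √h.
Separate and integrate: 2(√h − √h₀) = −(0.00123/A) t.
t = 2A(√h₀ − √h)/0.00123 = 2·1.21·(√1.20 − √0.325)/0.00123
  = 2.4200 × (1.0954 − 0.57009) / 0.00123 = 1033.6 s.

1030 s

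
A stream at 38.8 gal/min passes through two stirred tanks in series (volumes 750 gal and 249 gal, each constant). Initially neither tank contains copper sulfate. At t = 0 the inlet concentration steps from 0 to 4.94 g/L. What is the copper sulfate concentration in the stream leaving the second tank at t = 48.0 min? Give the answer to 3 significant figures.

Each tank obeys Vᵢ dCᵢ/dt = Q(Cᵢ₋₁ − Cᵢ), so τᵢ = Vᵢ/Q.
τ₁ = 750/38.8 = 19.330 min; τ₂ = 249/38.8 = 6.4175 min.
Solving the cascade with C₁(0)=C₂(0)=0 gives C₂(t) = C_in[1 − (τ₁ e^(−t/τ₁) − τ₂ e^(−t/τ₂))/(τ₁ − τ₂)].
At t = 48.0: e^(−t/τ₁) = 0.083476, e^(−t/τ₂) = 0.00056453.
C₂ = 4.94·[1 − (19.330·0.083476 − 6.4175·0.00056453)/(12.912)] = 4.94·0.87532 = 4.3241 g/L.

4.32 g/L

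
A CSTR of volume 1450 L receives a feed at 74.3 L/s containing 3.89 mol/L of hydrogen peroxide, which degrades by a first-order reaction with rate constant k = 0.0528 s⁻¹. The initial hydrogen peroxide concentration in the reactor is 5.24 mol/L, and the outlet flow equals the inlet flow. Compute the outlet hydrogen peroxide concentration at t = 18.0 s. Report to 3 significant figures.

2.43 mol/L

V dC/dt = Q(C_in − C) − k V C.
dC/dt = (Q/V) C_in − (Q/V + k) C; effective rate a = Q/V + k = 0.051241 + 0.0528 = 0.10404 s⁻¹.
C_ss = Q C_in/(Q + kV) = 1.9159 mol/L; C(t) = C_ss + (C₀ − C_ss) e^(−a t).
C(18.0) = 1.9159 + (3.3241)·e^(−0.10404·18.0) = 1.9159 + (3.3241)·0.15370 = 2.4268 mol/L.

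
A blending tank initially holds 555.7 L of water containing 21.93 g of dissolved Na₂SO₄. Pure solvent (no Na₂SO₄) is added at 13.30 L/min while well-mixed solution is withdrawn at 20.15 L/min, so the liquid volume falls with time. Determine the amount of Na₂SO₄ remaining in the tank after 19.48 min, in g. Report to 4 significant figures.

9.777 g

Let m(t) be the amount of Na₂SO₄. Volume: V(t) = V₀ + (Q_in − Q_out) t = 555.7 − 6.85000 t; V(19.48) = 422.262 L.
Solute balance: dm/dt = 0 − Q_out C = −Q_out m/V(t).
Separate: dm/m = −Q_out dt/V(t) ⇒ ln(m/m₀) = −(Q_out/(Q_in−Q_out)) ln(V/V₀).
m = m₀ (V₀/V)^(Q_out/(Q_in−Q_out)) = 21.93 × (555.7/422.262)^(-2.94161) = 9.77749 g.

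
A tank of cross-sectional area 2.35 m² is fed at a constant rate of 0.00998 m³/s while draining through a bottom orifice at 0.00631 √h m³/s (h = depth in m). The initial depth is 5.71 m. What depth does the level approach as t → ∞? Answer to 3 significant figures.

Accumulation of liquid (constant cross-section A): A dh/dt = Q_in − 0.00631 √h. At steady state dh/dt = 0:
Q_in = 0.00631 √h_ss ⇒ √h_ss = 0.00998/0.00631 = 1.5816.
h_ss = 1.5816² = 2.5015 m. (Since h₀ = 5.71 m > h_ss, the level will fall toward this value.)

2.50 m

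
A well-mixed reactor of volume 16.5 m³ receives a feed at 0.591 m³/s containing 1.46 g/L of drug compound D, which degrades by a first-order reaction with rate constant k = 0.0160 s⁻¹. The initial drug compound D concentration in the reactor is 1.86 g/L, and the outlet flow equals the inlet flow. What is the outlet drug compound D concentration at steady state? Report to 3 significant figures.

Species balance: V dC/dt = Q C_in − Q C − k V C.
At steady state: 0 = Q C_in − (Q + kV) C_ss, so C_ss = Q C_in/(Q + kV).
C_ss = 0.591·1.46/(0.591 + 0.0160·16.5) = 0.86286/0.85500 = 1.0092 g/L.

1.01 g/L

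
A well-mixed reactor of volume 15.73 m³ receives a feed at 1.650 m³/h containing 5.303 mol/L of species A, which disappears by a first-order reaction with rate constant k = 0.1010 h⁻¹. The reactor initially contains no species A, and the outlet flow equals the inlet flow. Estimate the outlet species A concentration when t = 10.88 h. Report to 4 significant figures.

2.414 mol/L

Species balance: V dC/dt = Q C_in − Q C − k V C.
dC/dt = (Q/V) C_in − (Q/V + k) C; effective rate a = Q/V + k = 0.104895 + 0.1010 = 0.205895 h⁻¹.
C_ss = Q C_in/(Q + kV) = 2.70166 mol/L; C(t) = C_ss + (C₀ − C_ss) e^(−a t).
C(10.88) = 2.70166 + (-2.70166)·e^(−0.205895·10.88) = 2.70166 + (-2.70166)·0.106444 = 2.41409 mol/L.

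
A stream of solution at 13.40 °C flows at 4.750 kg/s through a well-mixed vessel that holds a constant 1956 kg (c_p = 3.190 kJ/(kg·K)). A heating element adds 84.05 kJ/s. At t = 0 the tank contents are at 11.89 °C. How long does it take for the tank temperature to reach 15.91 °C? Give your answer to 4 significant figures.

Heat balance on the well-mixed liquid: M c_p dT/dt = ṁ c_p (T_in − T) + 84.05.
τ = M/ṁ = 411.789 s; T_ss = T_in + Q̇/(ṁ c_p) = 18.9469 °C.
T(t) = T_ss + (T₀ − T_ss) e^(−t/τ). Set T = 15.91:
e^(−t/τ) = (15.91 − 18.9469)/(11.89 − 18.9469) = 0.430348
t = −411.789 · ln(0.430348) = 347.205 s.

347.2 s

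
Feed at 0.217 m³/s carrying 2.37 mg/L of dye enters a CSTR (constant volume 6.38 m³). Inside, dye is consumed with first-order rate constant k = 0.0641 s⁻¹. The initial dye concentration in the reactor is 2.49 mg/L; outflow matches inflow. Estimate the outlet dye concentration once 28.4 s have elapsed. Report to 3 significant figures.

V dC/dt = Q(C_in − C) − k V C.
This is linear with rate a = Q/V + k = 0.098113 s⁻¹.
C_ss = Q C_in/(Q + kV) = 0.82160 mg/L; C(t) = C_ss + (C₀ − C_ss) e^(−a t).
C(28.4) = 0.82160 + (1.6684)·e^(−0.098113·28.4) = 0.82160 + (1.6684)·0.061643 = 0.92445 mg/L.

0.924 mg/L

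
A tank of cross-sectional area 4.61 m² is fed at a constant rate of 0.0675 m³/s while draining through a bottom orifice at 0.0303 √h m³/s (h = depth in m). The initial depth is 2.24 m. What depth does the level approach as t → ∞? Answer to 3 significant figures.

4.96 m

A dh/dt = Q_in − 0.0303 √h. Steady state requires inflow = outflow:
Q_in = 0.0303 √h_ss ⇒ √h_ss = 0.0675/0.0303 = 2.2277.
h_ss = 2.2277² = 4.9627 m. (Since h₀ = 2.24 m < h_ss, the level will rise toward this value.)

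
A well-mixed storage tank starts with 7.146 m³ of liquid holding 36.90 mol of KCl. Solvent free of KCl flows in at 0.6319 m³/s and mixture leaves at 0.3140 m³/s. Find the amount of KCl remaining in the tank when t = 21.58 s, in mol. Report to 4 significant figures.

Total volume: dV/dt = Q_in − Q_out = 0.317900 m³/s, so V(t) = 7.146 + 0.317900 t and V(21.58) = 14.0063 m³.
Species balance (pure solvent in): dm/dt = −Q_out · m/V(t).
dm/m = −Q_out dt/(V₀ + 0.317900 t); integrating gives ln(m/m₀) = −(Q_out/(Q_in−Q_out)) ln(V/V₀).
m = m₀ (V₀/V)^(Q_out/(Q_in−Q_out)) = 36.90 × (7.146/14.0063)^(0.987732) = 18.9824 mol.

18.98 mol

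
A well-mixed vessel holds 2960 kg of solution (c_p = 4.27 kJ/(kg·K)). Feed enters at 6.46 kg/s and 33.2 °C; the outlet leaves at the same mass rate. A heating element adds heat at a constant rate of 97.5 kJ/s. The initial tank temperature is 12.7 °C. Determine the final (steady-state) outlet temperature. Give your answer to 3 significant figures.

Heat balance on the well-mixed liquid: M c_p dT/dt = ṁ c_p (T_in − T) + 97.5.
At steady state dT/dt = 0 ⇒ T_ss = T_in + Q̇/(ṁ c_p) = 33.2 + 97.5/(6.46·4.27) = 36.735 °C.

36.7 °C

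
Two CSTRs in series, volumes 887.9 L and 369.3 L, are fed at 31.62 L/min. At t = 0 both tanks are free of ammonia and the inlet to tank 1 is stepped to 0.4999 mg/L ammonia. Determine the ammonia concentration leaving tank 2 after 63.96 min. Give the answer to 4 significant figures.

Species balance on tank i: dCᵢ/dt = (Cᵢ₋₁ − Cᵢ)/τᵢ with τᵢ = Vᵢ/Q.
τ₁ = 887.9/31.62 = 28.0803 min; τ₂ = 369.3/31.62 = 11.6793 min.
Solving the cascade with C₁(0)=C₂(0)=0 gives C₂(t) = C_in[1 − (τ₁ e^(−t/τ₁) − τ₂ e^(−t/τ₂))/(τ₁ − τ₂)].
At t = 63.96: e^(−t/τ₁) = 0.102514, e^(−t/τ₂) = 0.00418459.
C₂ = 0.4999·[1 − (28.0803·0.102514 − 11.6793·0.00418459)/(16.4010)] = 0.4999·0.827464 = 0.413649 mg/L.

0.4136 mg/L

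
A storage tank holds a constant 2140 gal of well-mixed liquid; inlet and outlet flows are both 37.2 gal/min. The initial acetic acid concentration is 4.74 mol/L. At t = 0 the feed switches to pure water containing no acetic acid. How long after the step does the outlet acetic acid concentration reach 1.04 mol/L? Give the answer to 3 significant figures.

Transient balance on the dissolved component: V dC/dt = Q(C_in − C), so τ = V/Q = 57.527 min.
C(t) = C_in + (C₀ − C_in) e^(−t/τ). Set C = 1.04 and solve for t:
e^(−t/τ) = (C − C_in)/(C₀ − C_in) = (1.04 − 0)/(4.74 − 0) = 0.21941
t = −τ ln(…) = 57.527 × 1.5168 = 87.258 min.

87.3 min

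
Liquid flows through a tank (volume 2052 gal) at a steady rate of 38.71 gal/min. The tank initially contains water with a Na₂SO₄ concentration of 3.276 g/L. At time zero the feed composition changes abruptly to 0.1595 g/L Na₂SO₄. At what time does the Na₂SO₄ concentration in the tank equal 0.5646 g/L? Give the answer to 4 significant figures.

Species balance: V dC/dt = Q(C_in − C) ⇒ τ = V/Q = 53.0096 min.
C(t) = C_in + (C₀ − C_in) e^(−t/τ). Set C = 0.5646 and solve for t:
e^(−t/τ) = (C − C_in)/(C₀ − C_in) = (0.5646 − 0.1595)/(3.276 − 0.1595) = 0.129986
t = −τ ln(…) = 53.0096 × 2.04033 = 108.157 min.

108.2 min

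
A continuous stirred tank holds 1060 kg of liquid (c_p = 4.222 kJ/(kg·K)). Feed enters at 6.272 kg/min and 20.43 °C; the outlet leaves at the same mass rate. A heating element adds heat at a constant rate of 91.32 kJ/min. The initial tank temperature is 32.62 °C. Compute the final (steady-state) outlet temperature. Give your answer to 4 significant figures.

23.88 °C

First-law balance (no shaft work): M c_p dT/dt = ṁ c_p (T_in − T) + 91.32.
At steady state dT/dt = 0 ⇒ T_ss = T_in + Q̇/(ṁ c_p) = 20.43 + 91.32/(6.272·4.222) = 23.8786 °C.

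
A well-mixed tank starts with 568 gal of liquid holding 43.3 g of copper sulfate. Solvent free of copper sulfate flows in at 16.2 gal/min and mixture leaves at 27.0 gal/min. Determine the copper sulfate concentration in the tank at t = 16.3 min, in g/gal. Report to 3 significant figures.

Total volume: dV/dt = Q_in − Q_out = -10.800 gal/min, so V(t) = 568 − 10.800 t and V(16.3) = 391.96 gal.
No copper sulfate enters, so dm/dt = −Q_out · (m/V).
Separate: dm/m = −Q_out dt/V(t) ⇒ ln(m/m₀) = −(Q_out/(Q_in−Q_out)) ln(V/V₀).
m = m₀ (V₀/V)^(Q_out/(Q_in−Q_out)) = 43.3 × (568/391.96)^(-2.5000) = 17.129 g.
C = m/V = 17.129/391.96 = 0.043700 g/gal.

0.0437 g/gal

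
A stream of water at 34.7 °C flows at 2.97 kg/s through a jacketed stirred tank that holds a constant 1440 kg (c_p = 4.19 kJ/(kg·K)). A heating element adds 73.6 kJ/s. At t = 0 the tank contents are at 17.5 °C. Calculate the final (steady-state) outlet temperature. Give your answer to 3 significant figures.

Unsteady energy balance on the tank contents: M c_p dT/dt = ṁ c_p (T_in − T) + 73.6.
At steady state dT/dt = 0 ⇒ T_ss = T_in + Q̇/(ṁ c_p) = 34.7 + 73.6/(2.97·4.19) = 40.614 °C.

40.6 °C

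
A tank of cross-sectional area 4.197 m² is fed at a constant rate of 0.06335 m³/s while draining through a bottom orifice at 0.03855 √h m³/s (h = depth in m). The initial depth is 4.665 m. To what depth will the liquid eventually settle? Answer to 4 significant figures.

2.701 m

Level balance: A dh/dt = 0.06335 − 0.03855 √h. Setting dh/dt = 0:
Q_in = 0.03855 √h_ss ⇒ √h_ss = 0.06335/0.03855 = 1.64332.
h_ss = 1.64332² = 2.70050 m. (Since h₀ = 4.665 m > h_ss, the level will fall toward this value.)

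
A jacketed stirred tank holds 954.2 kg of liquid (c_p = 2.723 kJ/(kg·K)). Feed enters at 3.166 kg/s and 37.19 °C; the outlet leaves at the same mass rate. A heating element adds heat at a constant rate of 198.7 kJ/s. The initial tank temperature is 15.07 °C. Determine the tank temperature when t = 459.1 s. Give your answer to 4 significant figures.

M c_p dT/dt = ṁ c_p (T_in − T) + Q̇.
τ = M/ṁ = 301.390 s; T_ss = T_in + Q̇/(ṁ c_p) = 37.19 + 198.7/(3.166·2.723) = 60.2383 °C.
T approaches T_ss exponentially: T(t) = T_ss + (T₀ − T_ss) e^(−t/τ).
T(459.1) = 60.2383 + (-45.1683)·e^(−459.1/301.390) = 60.2383 + (-45.1683)·0.217996 = 50.3918 °C.

50.39 °C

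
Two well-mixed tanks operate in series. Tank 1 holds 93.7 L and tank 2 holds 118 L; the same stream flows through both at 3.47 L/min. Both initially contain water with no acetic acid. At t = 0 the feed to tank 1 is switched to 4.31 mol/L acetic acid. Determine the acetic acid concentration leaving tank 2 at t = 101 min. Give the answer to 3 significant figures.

3.63 mol/L

Each tank obeys Vᵢ dCᵢ/dt = Q(Cᵢ₋₁ − Cᵢ), so τᵢ = Vᵢ/Q.
τ₁ = 93.7/3.47 = 27.003 min; τ₂ = 118/3.47 = 34.006 min.
Solving the cascade with C₁(0)=C₂(0)=0 gives C₂(t) = C_in[1 − (τ₁ e^(−t/τ₁) − τ₂ e^(−t/τ₂))/(τ₁ − τ₂)].
At t = 101: e^(−t/τ₁) = 0.023746, e^(−t/τ₂) = 0.051299.
C₂ = 4.31·[1 − (27.003·0.023746 − 34.006·0.051299)/(-7.0029)] = 4.31·0.84246 = 3.6310 mol/L.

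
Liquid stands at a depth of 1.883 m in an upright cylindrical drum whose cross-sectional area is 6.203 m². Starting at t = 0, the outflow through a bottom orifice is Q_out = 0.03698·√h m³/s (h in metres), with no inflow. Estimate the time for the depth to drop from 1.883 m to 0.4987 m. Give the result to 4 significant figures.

223.4 s

With no inflow, A dh/dt = −0.03698 √h.
This is separable: 2 d(√h)/dt = −0.03698/A, so √h = √h₀ − (0.03698/(2A)) t.
t = 2A(√h₀ − √h)/0.03698 = 2·6.203·(√1.883 − √0.4987)/0.03698
  = 12.4060 × (1.37222 − 0.706187) / 0.03698 = 223.441 s.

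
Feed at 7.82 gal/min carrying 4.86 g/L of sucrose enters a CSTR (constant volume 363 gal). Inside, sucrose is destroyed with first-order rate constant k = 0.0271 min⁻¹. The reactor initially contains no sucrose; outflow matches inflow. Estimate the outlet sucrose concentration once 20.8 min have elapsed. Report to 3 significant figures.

1.37 g/L

Accumulation = in − out − consumed: V dC/dt = Q C_in − Q C − k V C.
dC/dt = (Q/V) C_in − (Q/V + k) C; effective rate a = Q/V + k = 0.021543 + 0.0271 = 0.048643 min⁻¹.
C_ss = Q C_in/(Q + kV) = 2.1524 g/L; C(t) = C_ss + (C₀ − C_ss) e^(−a t).
C(20.8) = 2.1524 + (-2.1524)·e^(−0.048643·20.8) = 2.1524 + (-2.1524)·0.36358 = 1.3698 g/L.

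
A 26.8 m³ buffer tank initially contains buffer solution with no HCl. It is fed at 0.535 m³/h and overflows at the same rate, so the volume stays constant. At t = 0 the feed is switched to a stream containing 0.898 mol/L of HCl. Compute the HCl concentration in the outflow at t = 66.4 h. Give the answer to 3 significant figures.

Mass balance on the solute (V constant): V dC/dt = Q(C_in − C).
Rewrite as dC/dt + C/τ = C_in/τ, τ = V/Q = 50.093 h.
This is linear first-order; C(t) = C_in + (C₀ − C_in) e^(−t/τ).
C(66.4) = 0.898 + (0 − 0.898)·e^(−66.4/50.093) = 0.898 + (-0.89800)·0.26566 = 0.65943 mol/L.

0.659 mol/L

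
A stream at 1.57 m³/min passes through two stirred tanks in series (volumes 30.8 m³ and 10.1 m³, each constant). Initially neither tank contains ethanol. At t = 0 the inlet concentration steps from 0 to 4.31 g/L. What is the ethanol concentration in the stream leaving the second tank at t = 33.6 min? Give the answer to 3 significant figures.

3.16 g/L

Each tank obeys Vᵢ dCᵢ/dt = Q(Cᵢ₋₁ − Cᵢ), so τᵢ = Vᵢ/Q.
τ₁ = 30.8/1.57 = 19.618 min; τ₂ = 10.1/1.57 = 6.4331 min.
Solving the cascade with C₁(0)=C₂(0)=0 gives C₂(t) = C_in[1 − (τ₁ e^(−t/τ₁) − τ₂ e^(−t/τ₂))/(τ₁ − τ₂)].
At t = 33.6: e^(−t/τ₁) = 0.18037, e^(−t/τ₂) = 0.0053913.
C₂ = 4.31·[1 − (19.618·0.18037 − 6.4331·0.0053913)/(13.185)] = 4.31·0.73425 = 3.1646 g/L.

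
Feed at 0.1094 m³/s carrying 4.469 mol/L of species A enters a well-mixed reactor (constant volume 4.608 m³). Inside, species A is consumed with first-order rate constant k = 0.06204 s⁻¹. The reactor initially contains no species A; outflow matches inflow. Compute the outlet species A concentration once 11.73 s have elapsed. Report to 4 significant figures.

0.7847 mol/L

Accumulation = in − out − consumed: V dC/dt = Q C_in − Q C − k V C.
dC/dt = (Q/V) C_in − (Q/V + k) C; effective rate a = Q/V + k = 0.0237413 + 0.06204 = 0.0857813 s⁻¹.
C_ss = Q C_in/(Q + kV) = 1.23687 mol/L; C(t) = C_ss + (C₀ − C_ss) e^(−a t).
C(11.73) = 1.23687 + (-1.23687)·e^(−0.0857813·11.73) = 1.23687 + (-1.23687)·0.365600 = 0.784667 mol/L.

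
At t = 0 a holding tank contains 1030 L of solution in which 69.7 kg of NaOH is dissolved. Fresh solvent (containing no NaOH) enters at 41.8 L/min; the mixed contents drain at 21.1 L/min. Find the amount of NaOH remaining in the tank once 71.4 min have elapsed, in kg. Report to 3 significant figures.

Total volume: dV/dt = Q_in − Q_out = 20.700 L/min, so V(t) = 1030 + 20.700 t and V(71.4) = 2508.0 L.
No NaOH enters, so dm/dt = −Q_out · (m/V).
dm/m = −Q_out dt/(V₀ + 20.700 t); integrating gives ln(m/m₀) = −(Q_out/(Q_in−Q_out)) ln(V/V₀).
m = m₀ (V₀/V)^(Q_out/(Q_in−Q_out)) = 69.7 × (1030/2508.0)^(1.0193) = 28.137 kg.

28.1 kg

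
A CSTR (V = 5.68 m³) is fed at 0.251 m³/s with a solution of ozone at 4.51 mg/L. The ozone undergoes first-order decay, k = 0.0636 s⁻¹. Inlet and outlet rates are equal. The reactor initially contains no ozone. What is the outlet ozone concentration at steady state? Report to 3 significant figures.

1.85 mg/L

V dC/dt = Q(C_in − C) − k V C.
At steady state: 0 = Q C_in − (Q + kV) C_ss, so C_ss = Q C_in/(Q + kV).
C_ss = 0.251·4.51/(0.251 + 0.0636·5.68) = 1.1320/0.61225 = 1.8489 mg/L.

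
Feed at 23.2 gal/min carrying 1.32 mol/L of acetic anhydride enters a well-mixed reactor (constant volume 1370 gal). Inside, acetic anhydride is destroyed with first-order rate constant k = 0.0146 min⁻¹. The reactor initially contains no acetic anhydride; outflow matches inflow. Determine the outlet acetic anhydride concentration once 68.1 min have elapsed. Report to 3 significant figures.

0.626 mol/L

Accumulation = in − out − consumed: V dC/dt = Q C_in − Q C − k V C.
dC/dt = (Q/V) C_in − (Q/V + k) C; effective rate a = Q/V + k = 0.016934 + 0.0146 = 0.031534 min⁻¹.
C_ss = Q C_in/(Q + kV) = 0.70886 mol/L; C(t) = C_ss + (C₀ − C_ss) e^(−a t).
C(68.1) = 0.70886 + (-0.70886)·e^(−0.031534·68.1) = 0.70886 + (-0.70886)·0.11678 = 0.62608 mol/L.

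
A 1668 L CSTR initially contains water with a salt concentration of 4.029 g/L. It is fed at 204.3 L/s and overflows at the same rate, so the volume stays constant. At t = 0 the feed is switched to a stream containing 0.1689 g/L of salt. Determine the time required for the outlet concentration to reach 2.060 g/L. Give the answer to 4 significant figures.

Transient balance on the dissolved component: V dC/dt = Q(C_in − C), so τ = V/Q = 8.16446 s.
C(t) = C_in + (C₀ − C_in) e^(−t/τ). Set C = 2.060 and solve for t:
e^(−t/τ) = (C − C_in)/(C₀ − C_in) = (2.060 − 0.1689)/(4.029 − 0.1689) = 0.489910
t = −τ ln(…) = 8.16446 × 0.713534 = 5.82563 s.

5.826 s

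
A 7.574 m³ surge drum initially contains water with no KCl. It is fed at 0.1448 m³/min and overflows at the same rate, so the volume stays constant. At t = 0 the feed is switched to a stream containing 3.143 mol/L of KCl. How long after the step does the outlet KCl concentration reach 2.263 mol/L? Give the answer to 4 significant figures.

Species balance: V dC/dt = Q(C_in − C) ⇒ τ = V/Q = 52.3066 min.
C(t) = C_in + (C₀ − C_in) e^(−t/τ). Set C = 2.263 and solve for t:
e^(−t/τ) = (C − C_in)/(C₀ − C_in) = (2.263 − 3.143)/(0 − 3.143) = 0.279987
t = −τ ln(…) = 52.3066 × 1.27301 = 66.5869 min.

66.59 min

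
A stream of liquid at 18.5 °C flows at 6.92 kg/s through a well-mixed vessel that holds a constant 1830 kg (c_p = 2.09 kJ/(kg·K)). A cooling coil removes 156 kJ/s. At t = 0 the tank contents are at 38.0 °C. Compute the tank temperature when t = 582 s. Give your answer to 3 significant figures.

11.1 °C

M c_p dT/dt = ṁ c_p (T_in − T) − Q̇.
Rearrange: dT/dt = (T_ss − T)/τ with τ = M/ṁ = 264.45 s and T_ss = T_in − Q̇/(ṁ c_p) = 7.7137 °C.
This is linear first-order; T(t) = T_ss + (T₀ − T_ss) e^(−t/τ).
T(582) = 7.7137 + (30.286)·e^(−582/264.45) = 7.7137 + (30.286)·0.11072 = 11.067 °C.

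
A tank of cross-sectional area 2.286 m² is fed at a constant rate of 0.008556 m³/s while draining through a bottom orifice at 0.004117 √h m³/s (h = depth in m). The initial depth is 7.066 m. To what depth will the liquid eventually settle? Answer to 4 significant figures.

4.319 m

Volume balance on the tank: A dh/dt = Q_in − 0.004117 √h. At steady state dh/dt = 0:
Q_in = 0.004117 √h_ss ⇒ √h_ss = 0.008556/0.004117 = 2.07821.
h_ss = 2.07821² = 4.31897 m. (Since h₀ = 7.066 m > h_ss, the level will fall toward this value.)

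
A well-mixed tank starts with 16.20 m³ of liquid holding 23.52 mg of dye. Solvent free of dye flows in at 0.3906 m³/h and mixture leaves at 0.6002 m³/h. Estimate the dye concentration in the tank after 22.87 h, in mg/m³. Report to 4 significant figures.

0.7551 mg/m³

Let m(t) be the amount of dye. Volume: V(t) = V₀ + (Q_in − Q_out) t = 16.20 − 0.209600 t; V(22.87) = 11.4064 m³.
Solute balance: dm/dt = 0 − Q_out C = −Q_out m/V(t).
Separate: dm/m = −Q_out dt/V(t) ⇒ ln(m/m₀) = −(Q_out/(Q_in−Q_out)) ln(V/V₀).
m = m₀ (V₀/V)^(Q_out/(Q_in−Q_out)) = 23.52 × (16.20/11.4064)^(-2.86355) = 8.61259 mg.
C = m/V = 8.61259/11.4064 = 0.755063 mg/m³.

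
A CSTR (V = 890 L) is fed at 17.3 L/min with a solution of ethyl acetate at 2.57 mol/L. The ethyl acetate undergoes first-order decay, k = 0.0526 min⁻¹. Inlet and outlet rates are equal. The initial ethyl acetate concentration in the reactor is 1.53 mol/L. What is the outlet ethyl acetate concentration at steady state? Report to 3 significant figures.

V dC/dt = Q(C_in − C) − k V C.
At steady state: 0 = Q C_in − (Q + kV) C_ss, so C_ss = Q C_in/(Q + kV).
C_ss = 17.3·2.57/(17.3 + 0.0526·890) = 44.461/64.114 = 0.69347 mol/L.

0.693 mol/L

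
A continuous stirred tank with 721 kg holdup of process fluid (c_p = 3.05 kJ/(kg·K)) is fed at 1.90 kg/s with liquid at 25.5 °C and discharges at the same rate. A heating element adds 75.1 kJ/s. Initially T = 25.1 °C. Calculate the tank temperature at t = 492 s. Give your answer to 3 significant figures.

34.8 °C

First-law balance (no shaft work): M c_p dT/dt = ṁ c_p (T_in − T) + 75.1.
τ = M/ṁ = 379.47 s; T_ss = T_in + Q̇/(ṁ c_p) = 25.5 + 75.1/(1.90·3.05) = 38.459 °C.
T approaches T_ss exponentially: T(t) = T_ss + (T₀ − T_ss) e^(−t/τ).
T(492) = 38.459 + (-13.359)·e^(−492/379.47) = 38.459 + (-13.359)·0.27348 = 34.806 °C.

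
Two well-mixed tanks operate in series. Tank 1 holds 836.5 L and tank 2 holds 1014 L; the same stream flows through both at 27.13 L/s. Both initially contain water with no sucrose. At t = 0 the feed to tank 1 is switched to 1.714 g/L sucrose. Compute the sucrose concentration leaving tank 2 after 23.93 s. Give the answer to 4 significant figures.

0.2695 g/L

Each tank obeys Vᵢ dCᵢ/dt = Q(Cᵢ₋₁ − Cᵢ), so τᵢ = Vᵢ/Q.
τ₁ = 836.5/27.13 = 30.8330 s; τ₂ = 1014/27.13 = 37.3756 s.
Tank 1: C₁ = C_in(1 − e^(−t/τ₁)). Tank 2 (τ₁ ≠ τ₂): C₂ = C_in[1 − (τ₁ e^(−t/τ₁) − τ₂ e^(−t/τ₂))/(τ₁ − τ₂)].
At t = 23.93: e^(−t/τ₁) = 0.460190, e^(−t/τ₂) = 0.527157.
C₂ = 1.714·[1 − (30.8330·0.460190 − 37.3756·0.527157)/(-6.54257)] = 1.714·0.157251 = 0.269527 g/L.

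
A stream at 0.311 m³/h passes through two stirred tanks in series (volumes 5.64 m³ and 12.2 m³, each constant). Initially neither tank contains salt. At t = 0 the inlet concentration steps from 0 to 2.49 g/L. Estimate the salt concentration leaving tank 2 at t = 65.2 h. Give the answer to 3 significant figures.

Each tank obeys Vᵢ dCᵢ/dt = Q(Cᵢ₋₁ − Cᵢ), so τᵢ = Vᵢ/Q.
τ₁ = 5.64/0.311 = 18.135 h; τ₂ = 12.2/0.311 = 39.228 h.
Tank 1: C₁ = C_in(1 − e^(−t/τ₁)). Tank 2 (τ₁ ≠ τ₂): C₂ = C_in[1 − (τ₁ e^(−t/τ₁) − τ₂ e^(−t/τ₂))/(τ₁ − τ₂)].
At t = 65.2: e^(−t/τ₁) = 0.027454, e^(−t/τ₂) = 0.18975.
C₂ = 2.49·[1 − (18.135·0.027454 − 39.228·0.18975)/(-21.093)] = 2.49·0.67072 = 1.6701 g/L.

1.67 g/L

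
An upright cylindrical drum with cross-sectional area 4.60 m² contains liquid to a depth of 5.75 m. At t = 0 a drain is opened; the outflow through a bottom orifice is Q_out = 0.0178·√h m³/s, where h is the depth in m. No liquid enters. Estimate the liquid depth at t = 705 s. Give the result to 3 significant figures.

1.07 m

A dh/dt = −Q_out = −0.0178 √h.
∫ h^(−1/2) dh = −(0.0178/A) ∫ dt, giving 2√h = 2√h₀ − (0.0178/A) t.
√h = √5.75 − 0.0178·705/(2·4.60) = 2.3979 − 1.3640 = 1.0339.
h = 1.0339² = 1.0689 m.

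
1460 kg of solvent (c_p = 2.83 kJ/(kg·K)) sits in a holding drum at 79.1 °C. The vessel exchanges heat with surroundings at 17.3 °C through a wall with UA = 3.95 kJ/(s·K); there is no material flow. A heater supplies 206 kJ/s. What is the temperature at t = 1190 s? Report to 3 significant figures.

72.5 °C

Lumped-capacitance energy balance: M c_p dT/dt = UA(T_amb − T) + Q̇.
dT/dt = (T_ss − T)/τ with T_ss = T_amb + Q̇/UA = 17.3 + 206/3.95 = 69.452 °C, τ = M c_p/UA = 1460·2.83/3.95 = 1046.0 s.
Solution: T(t) = T_ss + (T₀ − T_ss) e^(−t/τ).
T(1190) = 69.452 + (9.6481)·0.32057 = 72.545 °C.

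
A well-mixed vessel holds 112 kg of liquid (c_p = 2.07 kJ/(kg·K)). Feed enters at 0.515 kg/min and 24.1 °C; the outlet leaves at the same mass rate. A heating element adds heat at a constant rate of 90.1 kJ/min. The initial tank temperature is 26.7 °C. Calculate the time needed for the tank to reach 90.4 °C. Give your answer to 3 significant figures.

327 min

M c_p dT/dt = ṁ c_p (T_in − T) + Q̇.
τ = M/ṁ = 217.48 min; T_ss = T_in + Q̇/(ṁ c_p) = 108.62 °C.
T(t) = T_ss + (T₀ − T_ss) e^(−t/τ). Set T = 90.4:
e^(−t/τ) = (90.4 − 108.62)/(26.7 − 108.62) = 0.22239
t = −217.48 · ln(0.22239) = 326.94 min.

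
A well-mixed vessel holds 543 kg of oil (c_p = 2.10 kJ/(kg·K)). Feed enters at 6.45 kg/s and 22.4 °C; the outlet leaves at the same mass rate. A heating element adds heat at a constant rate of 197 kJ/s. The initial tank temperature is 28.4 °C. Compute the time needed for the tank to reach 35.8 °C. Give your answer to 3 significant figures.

169 s

M c_p dT/dt = ṁ c_p (T_in − T) + Q̇.
τ = M/ṁ = 84.186 s; T_ss = T_in + Q̇/(ṁ c_p) = 36.944 °C.
T(t) = T_ss + (T₀ − T_ss) e^(−t/τ). Set T = 35.8:
e^(−t/τ) = (35.8 − 36.944)/(28.4 − 36.944) = 0.13391
t = −84.186 · ln(0.13391) = 169.27 s.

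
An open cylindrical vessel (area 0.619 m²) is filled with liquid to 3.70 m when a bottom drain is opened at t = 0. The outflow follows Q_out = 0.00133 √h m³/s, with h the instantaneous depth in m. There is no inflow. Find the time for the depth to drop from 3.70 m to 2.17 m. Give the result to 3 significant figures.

419 s

A dh/dt = −Q_out = −0.00133 √h.
∫ h^(−1/2) dh = −(0.00133/A) ∫ dt, giving 2√h = 2√h₀ − (0.00133/A) t.
t = 2A(√h₀ − √h)/0.00133 = 2·0.619·(√3.70 − √2.17)/0.00133
  = 1.2380 × (1.9235 − 1.4731) / 0.00133 = 419.29 s.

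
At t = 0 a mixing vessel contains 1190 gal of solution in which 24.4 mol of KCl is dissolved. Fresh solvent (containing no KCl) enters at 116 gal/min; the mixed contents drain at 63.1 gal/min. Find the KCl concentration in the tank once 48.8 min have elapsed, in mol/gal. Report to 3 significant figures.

0.00163 mol/gal

Total volume: dV/dt = Q_in − Q_out = 52.900 gal/min, so V(t) = 1190 + 52.900 t and V(48.8) = 3771.5 gal.
Species balance (pure solvent in): dm/dt = −Q_out · m/V(t).
dm/m = −Q_out dt/(V₀ + 52.900 t); integrating gives ln(m/m₀) = −(Q_out/(Q_in−Q_out)) ln(V/V₀).
m = m₀ (V₀/V)^(Q_out/(Q_in−Q_out)) = 24.4 × (1190/3771.5)^(1.1928) = 6.1635 mol.
C = m/V = 6.1635/3771.5 = 0.0016342 mol/gal.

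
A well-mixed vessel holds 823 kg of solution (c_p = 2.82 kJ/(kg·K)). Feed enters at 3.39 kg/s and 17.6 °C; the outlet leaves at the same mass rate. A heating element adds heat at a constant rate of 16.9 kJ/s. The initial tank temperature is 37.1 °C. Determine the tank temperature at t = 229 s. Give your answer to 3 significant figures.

M c_p dT/dt = ṁ c_p (T_in − T) + Q̇.
Rearrange: dT/dt = (T_ss − T)/τ with τ = M/ṁ = 242.77 s and T_ss = T_in + Q̇/(ṁ c_p) = 19.368 °C.
This is linear first-order; T(t) = T_ss + (T₀ − T_ss) e^(−t/τ).
T(229) = 19.368 + (17.732)·e^(−229/242.77) = 19.368 + (17.732)·0.38935 = 26.272 °C.

26.3 °C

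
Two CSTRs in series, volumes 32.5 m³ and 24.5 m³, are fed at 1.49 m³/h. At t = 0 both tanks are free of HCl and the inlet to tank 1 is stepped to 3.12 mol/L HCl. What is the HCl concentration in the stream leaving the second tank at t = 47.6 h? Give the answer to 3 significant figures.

2.22 mol/L

Species balance on tank i: dCᵢ/dt = (Cᵢ₋₁ − Cᵢ)/τᵢ with τᵢ = Vᵢ/Q.
τ₁ = 32.5/1.49 = 21.812 h; τ₂ = 24.5/1.49 = 16.443 h.
Solving the cascade with C₁(0)=C₂(0)=0 gives C₂(t) = C_in[1 − (τ₁ e^(−t/τ₁) − τ₂ e^(−t/τ₂))/(τ₁ − τ₂)].
At t = 47.6: e^(−t/τ₁) = 0.11278, e^(−t/τ₂) = 0.055307.
C₂ = 3.12·[1 − (21.812·0.11278 − 16.443·0.055307)/(5.3691)] = 3.12·0.71119 = 2.2189 mol/L.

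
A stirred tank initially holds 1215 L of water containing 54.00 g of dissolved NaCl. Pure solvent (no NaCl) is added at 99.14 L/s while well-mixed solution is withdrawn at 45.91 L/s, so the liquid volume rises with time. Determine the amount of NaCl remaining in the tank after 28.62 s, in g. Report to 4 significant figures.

Let m(t) be the amount of NaCl. Volume: V(t) = V₀ + (Q_in − Q_out) t = 1215 + 53.2300 t; V(28.62) = 2738.44 L.
No NaCl enters, so dm/dt = −Q_out · (m/V).
dm/m = −Q_out dt/(V₀ + 53.2300 t); integrating gives ln(m/m₀) = −(Q_out/(Q_in−Q_out)) ln(V/V₀).
m = m₀ (V₀/V)^(Q_out/(Q_in−Q_out)) = 54.00 × (1215/2738.44)^(0.862484) = 26.7917 g.

26.79 g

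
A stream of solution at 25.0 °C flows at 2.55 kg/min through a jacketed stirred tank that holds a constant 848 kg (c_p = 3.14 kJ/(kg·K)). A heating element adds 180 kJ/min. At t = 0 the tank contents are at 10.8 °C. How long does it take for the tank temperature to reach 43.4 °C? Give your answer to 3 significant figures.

Heat balance on the well-mixed liquid: M c_p dT/dt = ṁ c_p (T_in − T) + 180.
τ = M/ṁ = 332.55 min; T_ss = T_in + Q̇/(ṁ c_p) = 47.480 °C.
T(t) = T_ss + (T₀ − T_ss) e^(−t/τ). Set T = 43.4:
e^(−t/τ) = (43.4 − 47.480)/(10.8 − 47.480) = 0.11124
t = −332.55 · ln(0.11124) = 730.30 min.

730 min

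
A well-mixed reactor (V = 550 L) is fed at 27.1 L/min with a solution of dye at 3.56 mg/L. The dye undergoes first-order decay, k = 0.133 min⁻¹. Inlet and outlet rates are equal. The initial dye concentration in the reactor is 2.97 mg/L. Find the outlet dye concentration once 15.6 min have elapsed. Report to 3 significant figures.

1.08 mg/L

Accumulation = in − out − consumed: V dC/dt = Q C_in − Q C − k V C.
This is linear with rate a = Q/V + k = 0.18227 min⁻¹.
C_ss = Q C_in/(Q + kV) = 0.96235 mg/L; C(t) = C_ss + (C₀ − C_ss) e^(−a t).
C(15.6) = 0.96235 + (2.0076)·e^(−0.18227·15.6) = 0.96235 + (2.0076)·0.058224 = 1.0792 mg/L.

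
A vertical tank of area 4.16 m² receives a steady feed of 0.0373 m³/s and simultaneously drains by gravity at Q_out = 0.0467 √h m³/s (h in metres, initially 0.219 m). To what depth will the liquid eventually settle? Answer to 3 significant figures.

0.638 m

Level balance: A dh/dt = 0.0373 − 0.0467 √h. Setting dh/dt = 0:
Q_in = 0.0467 √h_ss ⇒ √h_ss = 0.0373/0.0467 = 0.79872.
h_ss = 0.79872² = 0.63795 m. (Since h₀ = 0.219 m < h_ss, the level will rise toward this value.)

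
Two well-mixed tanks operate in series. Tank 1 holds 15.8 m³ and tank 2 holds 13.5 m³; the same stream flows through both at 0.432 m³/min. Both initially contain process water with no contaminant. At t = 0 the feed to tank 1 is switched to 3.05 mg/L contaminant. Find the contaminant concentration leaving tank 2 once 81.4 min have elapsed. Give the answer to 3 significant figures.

2.11 mg/L

Species balance on tank i: dCᵢ/dt = (Cᵢ₋₁ − Cᵢ)/τᵢ with τᵢ = Vᵢ/Q.
τ₁ = 15.8/0.432 = 36.574 min; τ₂ = 13.5/0.432 = 31.250 min.
Solving the cascade with C₁(0)=C₂(0)=0 gives C₂(t) = C_in[1 − (τ₁ e^(−t/τ₁) − τ₂ e^(−t/τ₂))/(τ₁ − τ₂)].
At t = 81.4: e^(−t/τ₁) = 0.10800, e^(−t/τ₂) = 0.073918.
C₂ = 3.05·[1 − (36.574·0.10800 − 31.250·0.073918)/(5.3241)] = 3.05·0.69195 = 2.1104 mg/L.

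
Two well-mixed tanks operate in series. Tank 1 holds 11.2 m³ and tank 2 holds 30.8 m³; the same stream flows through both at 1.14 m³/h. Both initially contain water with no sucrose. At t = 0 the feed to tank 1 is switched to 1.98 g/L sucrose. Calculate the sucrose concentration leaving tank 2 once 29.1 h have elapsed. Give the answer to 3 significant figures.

Each tank obeys Vᵢ dCᵢ/dt = Q(Cᵢ₋₁ − Cᵢ), so τᵢ = Vᵢ/Q.
τ₁ = 11.2/1.14 = 9.8246 h; τ₂ = 30.8/1.14 = 27.018 h.
Tank 1: C₁ = C_in(1 − e^(−t/τ₁)). Tank 2 (τ₁ ≠ τ₂): C₂ = C_in[1 − (τ₁ e^(−t/τ₁) − τ₂ e^(−t/τ₂))/(τ₁ − τ₂)].
At t = 29.1: e^(−t/τ₁) = 0.051717, e^(−t/τ₂) = 0.34059.
C₂ = 1.98·[1 − (9.8246·0.051717 − 27.018·0.34059)/(-17.193)] = 1.98·0.49434 = 0.97880 g/L.

0.979 g/L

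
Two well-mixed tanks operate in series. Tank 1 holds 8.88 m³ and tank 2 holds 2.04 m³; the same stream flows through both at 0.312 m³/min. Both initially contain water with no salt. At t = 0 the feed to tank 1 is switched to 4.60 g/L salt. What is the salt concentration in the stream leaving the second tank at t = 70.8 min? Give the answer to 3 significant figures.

Species balance on tank i: dCᵢ/dt = (Cᵢ₋₁ − Cᵢ)/τᵢ with τᵢ = Vᵢ/Q.
τ₁ = 8.88/0.312 = 28.462 min; τ₂ = 2.04/0.312 = 6.5385 min.
Tank 1: C₁ = C_in(1 − e^(−t/τ₁)). Tank 2 (τ₁ ≠ τ₂): C₂ = C_in[1 − (τ₁ e^(−t/τ₁) − τ₂ e^(−t/τ₂))/(τ₁ − τ₂)].
At t = 70.8: e^(−t/τ₁) = 0.083112, e^(−t/τ₂) = 1.9832e-05.
C₂ = 4.60·[1 − (28.462·0.083112 − 6.5385·1.9832e-05)/(21.923)] = 4.60·0.89211 = 4.1037 g/L.

4.10 g/L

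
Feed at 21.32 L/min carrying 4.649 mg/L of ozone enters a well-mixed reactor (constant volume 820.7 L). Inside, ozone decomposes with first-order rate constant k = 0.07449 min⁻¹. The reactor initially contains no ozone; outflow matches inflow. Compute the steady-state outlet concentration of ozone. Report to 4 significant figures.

Accumulation = in − out − consumed: V dC/dt = Q C_in − Q C − k V C.
At steady state: 0 = Q C_in − (Q + kV) C_ss, so C_ss = Q C_in/(Q + kV).
C_ss = 21.32·4.649/(21.32 + 0.07449·820.7) = 99.1167/82.4539 = 1.20209 mg/L.

1.202 mg/L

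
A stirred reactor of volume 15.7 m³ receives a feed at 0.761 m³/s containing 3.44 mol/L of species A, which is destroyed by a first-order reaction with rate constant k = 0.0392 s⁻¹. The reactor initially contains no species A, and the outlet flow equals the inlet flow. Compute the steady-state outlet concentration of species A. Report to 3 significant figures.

Accumulation = in − out − consumed: V dC/dt = Q C_in − Q C − k V C.
Steady state (dC/dt = 0): C_ss = Q C_in/(Q + kV) = C_in/(1 + kV/Q).
C_ss = 0.761·3.44/(0.761 + 0.0392·15.7) = 2.6178/1.3764 = 1.9019 mol/L.

1.90 mol/L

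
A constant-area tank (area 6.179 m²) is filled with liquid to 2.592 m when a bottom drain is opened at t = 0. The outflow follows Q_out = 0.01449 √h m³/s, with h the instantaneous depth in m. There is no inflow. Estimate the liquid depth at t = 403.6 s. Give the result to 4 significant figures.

1.292 m

With no inflow, A dh/dt = −0.01449 √h.
Separate and integrate: 2(√h − √h₀) = −(0.01449/A) t.
√h = √2.592 − 0.01449·403.6/(2·6.179) = 1.60997 − 0.473229 = 1.13674.
h = 1.13674² = 1.29218 m.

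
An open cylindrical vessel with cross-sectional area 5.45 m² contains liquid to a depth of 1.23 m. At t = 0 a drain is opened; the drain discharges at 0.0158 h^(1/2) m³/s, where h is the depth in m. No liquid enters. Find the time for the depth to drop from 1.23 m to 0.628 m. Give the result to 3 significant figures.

Volume balance on the tank: A dh/dt = −0.0158 √h.
Separate and integrate: 2(√h − √h₀) = −(0.0158/A) t.
t = 2A(√h₀ − √h)/0.0158 = 2·5.45·(√1.23 − √0.628)/0.0158
  = 10.900 × (1.1091 − 0.79246) / 0.0158 = 218.41 s.

218 s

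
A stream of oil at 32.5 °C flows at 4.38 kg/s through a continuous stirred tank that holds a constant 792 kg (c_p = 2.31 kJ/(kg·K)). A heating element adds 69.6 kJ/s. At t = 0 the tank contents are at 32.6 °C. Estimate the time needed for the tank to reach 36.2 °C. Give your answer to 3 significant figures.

137 s

M c_p dT/dt = ṁ c_p (T_in − T) + Q̇.
τ = M/ṁ = 180.82 s; T_ss = T_in + Q̇/(ṁ c_p) = 39.379 °C.
T(t) = T_ss + (T₀ − T_ss) e^(−t/τ). Set T = 36.2:
e^(−t/τ) = (36.2 − 39.379)/(32.6 − 39.379) = 0.46895
t = −180.82 · ln(0.46895) = 136.93 s.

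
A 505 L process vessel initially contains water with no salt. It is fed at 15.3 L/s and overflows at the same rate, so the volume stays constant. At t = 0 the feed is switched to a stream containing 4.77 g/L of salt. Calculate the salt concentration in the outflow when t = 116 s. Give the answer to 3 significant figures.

Accumulation = in − out for the solute gives V dC/dt = Q(C_in − C).
Rewrite as dC/dt + C/τ = C_in/τ, τ = V/Q = 33.007 s.
Integrating: C(t) = C_in + (C₀ − C_in) e^(−t/τ).
C(116) = 4.77 + (0 − 4.77)·e^(−116/33.007) = 4.77 + (-4.7700)·0.029764 = 4.6280 g/L.

4.63 g/L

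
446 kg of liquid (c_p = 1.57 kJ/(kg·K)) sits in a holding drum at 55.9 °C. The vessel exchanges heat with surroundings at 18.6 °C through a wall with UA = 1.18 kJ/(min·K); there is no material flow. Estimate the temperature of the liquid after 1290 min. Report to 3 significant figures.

Lumped-capacitance energy balance: M c_p dT/dt = UA(T_amb − T).
dT/dt = (T_ss − T)/τ with T_ss = T_amb = 18.600 °C, τ = M c_p/UA = 446·1.57/1.18 = 593.41 min.
T approaches T_ss exponentially: T(t) = T_ss + (T₀ − T_ss) e^(−t/τ).
T(1290) = 18.600 + (37.300)·0.11373 = 22.842 °C.

22.8 °C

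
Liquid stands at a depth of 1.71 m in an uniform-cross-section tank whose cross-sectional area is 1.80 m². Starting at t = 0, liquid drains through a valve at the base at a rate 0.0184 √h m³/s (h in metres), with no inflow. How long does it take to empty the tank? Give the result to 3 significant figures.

A dh/dt = −Q_out = −0.0184 √h.
Separate and integrate: 2(√h − √h₀) = −(0.0184/A) t.
Tank is empty when √h = 0: t_empty = 2A√h₀/0.0184.
t_empty = 2·1.80·√1.71/0.0184 = 3.6000·1.3077/0.0184 = 255.85 s.

256 s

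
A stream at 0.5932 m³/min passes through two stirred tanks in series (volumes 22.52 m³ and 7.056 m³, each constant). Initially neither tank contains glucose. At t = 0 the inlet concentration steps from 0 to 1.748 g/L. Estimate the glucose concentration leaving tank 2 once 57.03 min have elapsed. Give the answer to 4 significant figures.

1.188 g/L

Time constants: τᵢ = Vᵢ/Q for each well-mixed tank.
τ₁ = 22.52/0.5932 = 37.9636 min; τ₂ = 7.056/0.5932 = 11.8948 min.
Solving the cascade with C₁(0)=C₂(0)=0 gives C₂(t) = C_in[1 − (τ₁ e^(−t/τ₁) − τ₂ e^(−t/τ₂))/(τ₁ − τ₂)].
At t = 57.03: e^(−t/τ₁) = 0.222633, e^(−t/τ₂) = 0.00827490.
C₂ = 1.748·[1 − (37.9636·0.222633 − 11.8948·0.00827490)/(26.0688)] = 1.748·0.679558 = 1.18787 g/L.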